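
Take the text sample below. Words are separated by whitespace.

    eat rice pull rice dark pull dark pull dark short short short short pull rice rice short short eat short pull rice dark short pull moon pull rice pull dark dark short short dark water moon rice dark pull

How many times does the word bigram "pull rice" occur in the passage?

Scanning the 38 overlapping bigram windows for "pull rice":
  position 3–4: pull rice
  position 14–15: pull rice
  position 21–22: pull rice
  position 27–28: pull rice

4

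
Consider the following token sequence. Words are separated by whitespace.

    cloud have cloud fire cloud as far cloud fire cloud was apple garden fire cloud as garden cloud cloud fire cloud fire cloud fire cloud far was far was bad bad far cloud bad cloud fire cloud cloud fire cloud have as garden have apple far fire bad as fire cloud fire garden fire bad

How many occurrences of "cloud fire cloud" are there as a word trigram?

Scanning the 53 overlapping trigram windows for "cloud fire cloud":
  position 3–5: cloud fire cloud
  position 8–10: cloud fire cloud
  position 19–21: cloud fire cloud
  position 21–23: cloud fire cloud
  position 23–25: cloud fire cloud
  position 35–37: cloud fire cloud
  position 38–40: cloud fire cloud

7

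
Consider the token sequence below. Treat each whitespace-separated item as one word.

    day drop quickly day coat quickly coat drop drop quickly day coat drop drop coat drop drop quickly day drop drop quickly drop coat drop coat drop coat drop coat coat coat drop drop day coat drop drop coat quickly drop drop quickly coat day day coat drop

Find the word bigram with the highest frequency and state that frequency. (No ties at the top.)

Bigram frequencies (highest first):
  coat drop: 9
  drop drop: 7
  drop coat: 6
  drop quickly: 5
  day coat: 4
  quickly day: 3
  … (8 more, each ≤ 2)

"coat drop", 9 times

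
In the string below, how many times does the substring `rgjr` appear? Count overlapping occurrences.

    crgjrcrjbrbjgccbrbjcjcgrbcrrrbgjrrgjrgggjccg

2

Sliding a length-4 window over the 44 characters (41 positions):
  position 2–5: rgjr
  position 34–37: rgjr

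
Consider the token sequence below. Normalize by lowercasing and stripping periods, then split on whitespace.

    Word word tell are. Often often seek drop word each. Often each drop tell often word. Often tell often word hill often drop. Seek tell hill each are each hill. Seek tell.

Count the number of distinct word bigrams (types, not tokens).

28

32 tokens → 31 bigram windows in total.
Repeated bigrams (each contributes count−1 duplicates):
  often word: 2
  seek tell: 2
  tell often: 2
3 duplicate windows → 31 − 3 = 28 distinct.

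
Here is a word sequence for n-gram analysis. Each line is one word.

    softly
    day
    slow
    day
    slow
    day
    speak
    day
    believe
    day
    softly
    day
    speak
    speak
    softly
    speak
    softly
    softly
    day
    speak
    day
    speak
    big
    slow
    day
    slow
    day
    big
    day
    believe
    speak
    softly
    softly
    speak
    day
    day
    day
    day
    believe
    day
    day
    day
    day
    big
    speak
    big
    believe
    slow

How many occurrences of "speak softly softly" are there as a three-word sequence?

Scanning the 46 overlapping trigram windows for "speak softly softly":
  position 16–18: speak softly softly
  position 31–33: speak softly softly

2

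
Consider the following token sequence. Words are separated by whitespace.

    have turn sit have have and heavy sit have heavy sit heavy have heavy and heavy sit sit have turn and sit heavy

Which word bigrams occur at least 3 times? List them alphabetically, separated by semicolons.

Bigram counts meeting the condition (at least 3 times):
  heavy sit: 3
  sit have: 3

heavy sit; sit have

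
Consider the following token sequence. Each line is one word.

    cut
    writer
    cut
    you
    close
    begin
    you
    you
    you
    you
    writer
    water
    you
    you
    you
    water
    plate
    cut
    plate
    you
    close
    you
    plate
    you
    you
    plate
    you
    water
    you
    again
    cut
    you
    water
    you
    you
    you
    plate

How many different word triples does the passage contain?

37 tokens → 35 trigram windows in total.
Repeated trigrams (each contributes count−1 duplicates):
  you you you: 4
  water you you: 2
  you plate you: 2
  you water you: 2
  you you plate: 2
7 duplicate windows → 35 − 7 = 28 distinct.

28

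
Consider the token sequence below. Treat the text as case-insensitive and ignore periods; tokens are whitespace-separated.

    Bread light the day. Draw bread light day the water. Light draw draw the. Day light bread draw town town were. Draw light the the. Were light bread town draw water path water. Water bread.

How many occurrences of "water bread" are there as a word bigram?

1

Scanning the 34 overlapping bigram windows for "water bread":
  position 34–35: water bread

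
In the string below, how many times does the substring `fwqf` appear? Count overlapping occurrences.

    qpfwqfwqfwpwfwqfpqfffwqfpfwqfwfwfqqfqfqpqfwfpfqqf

Sliding a length-4 window over the 49 characters (46 positions):
  position 3–6: fwqf
  position 6–9: fwqf
  position 13–16: fwqf
  position 21–24: fwqf
  position 26–29: fwqf

5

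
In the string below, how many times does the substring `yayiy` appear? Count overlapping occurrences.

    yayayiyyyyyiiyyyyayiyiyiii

Sliding a length-5 window over the 26 characters (22 positions):
  position 3–7: yayiy
  position 17–21: yayiy

2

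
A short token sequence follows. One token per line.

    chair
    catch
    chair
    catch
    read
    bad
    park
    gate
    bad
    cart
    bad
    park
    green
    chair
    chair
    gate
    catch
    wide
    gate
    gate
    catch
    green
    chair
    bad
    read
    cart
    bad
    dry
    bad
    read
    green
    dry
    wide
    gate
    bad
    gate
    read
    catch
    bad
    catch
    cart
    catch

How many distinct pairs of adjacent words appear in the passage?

42 tokens → 41 bigram windows in total.
Repeated bigrams (each contributes count−1 duplicates):
  bad park: 2
  bad read: 2
  cart bad: 2
  chair catch: 2
  gate bad: 2
  gate catch: 2
  green chair: 2
  wide gate: 2
8 duplicate windows → 41 − 8 = 33 distinct.

33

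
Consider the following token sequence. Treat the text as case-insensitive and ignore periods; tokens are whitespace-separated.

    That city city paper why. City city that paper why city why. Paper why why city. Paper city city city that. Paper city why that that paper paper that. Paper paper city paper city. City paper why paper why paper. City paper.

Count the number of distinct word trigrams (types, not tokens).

29

42 tokens → 40 trigram windows in total.
Repeated trigrams (each contributes count−1 duplicates):
  city city paper: 2
  city city that: 2
  city paper city: 2
  city paper why: 2
  city that paper: 2
  paper city city: 2
  paper city paper: 2
  paper why city: 2
  … (3 more repeated)
11 duplicate windows → 40 − 11 = 29 distinct.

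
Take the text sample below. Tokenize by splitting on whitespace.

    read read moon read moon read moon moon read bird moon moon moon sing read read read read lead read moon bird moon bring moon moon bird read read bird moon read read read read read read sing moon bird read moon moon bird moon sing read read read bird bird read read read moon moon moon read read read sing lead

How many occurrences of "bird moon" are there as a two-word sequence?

Scanning the 61 overlapping bigram windows for "bird moon":
  position 10–11: bird moon
  position 22–23: bird moon
  position 30–31: bird moon
  position 44–45: bird moon

4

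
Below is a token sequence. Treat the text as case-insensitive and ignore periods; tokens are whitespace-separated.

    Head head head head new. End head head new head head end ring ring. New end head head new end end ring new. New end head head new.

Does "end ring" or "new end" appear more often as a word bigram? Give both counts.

"new end" (4 vs 2)

"end ring": 2 occurrences
"new end": 4 occurrences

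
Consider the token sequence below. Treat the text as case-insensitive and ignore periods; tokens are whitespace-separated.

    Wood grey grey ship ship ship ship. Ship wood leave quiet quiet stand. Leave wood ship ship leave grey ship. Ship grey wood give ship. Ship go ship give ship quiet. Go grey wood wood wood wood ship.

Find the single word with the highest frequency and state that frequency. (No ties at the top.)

"ship", 14 times

Unigram frequencies (highest first):
  ship: 14
  wood: 8
  grey: 5
  leave: 3
  quiet: 3
  give: 2
  … (2 more, each ≤ 2)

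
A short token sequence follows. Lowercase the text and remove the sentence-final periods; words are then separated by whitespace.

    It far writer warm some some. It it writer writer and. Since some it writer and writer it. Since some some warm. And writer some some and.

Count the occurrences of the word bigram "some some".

3

Scanning the 26 overlapping bigram windows for "some some":
  position 5–6: some some
  position 20–21: some some
  position 25–26: some some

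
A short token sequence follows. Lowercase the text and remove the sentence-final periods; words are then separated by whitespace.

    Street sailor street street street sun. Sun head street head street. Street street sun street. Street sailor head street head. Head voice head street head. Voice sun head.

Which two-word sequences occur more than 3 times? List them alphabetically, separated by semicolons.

head street; street street

Bigram counts meeting the condition (more than 3 times):
  head street: 4
  street street: 5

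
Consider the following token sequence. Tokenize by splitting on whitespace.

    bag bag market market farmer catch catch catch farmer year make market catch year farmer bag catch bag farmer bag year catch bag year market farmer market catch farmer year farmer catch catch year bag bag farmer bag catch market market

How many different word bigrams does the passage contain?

23

41 tokens → 40 bigram windows in total.
Repeated bigrams (each contributes count−1 duplicates):
  catch catch: 3
  farmer bag: 3
  bag bag: 2
  bag catch: 2
  bag farmer: 2
  bag year: 2
  catch bag: 2
  catch farmer: 2
  … (7 more repeated)
17 duplicate windows → 40 − 17 = 23 distinct.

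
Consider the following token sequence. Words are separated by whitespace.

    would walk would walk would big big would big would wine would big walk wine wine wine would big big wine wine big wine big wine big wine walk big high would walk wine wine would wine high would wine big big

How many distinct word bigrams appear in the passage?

42 tokens → 41 bigram windows in total.
Repeated bigrams (each contributes count−1 duplicates):
  big wine: 4
  wine big: 4
  wine wine: 4
  would big: 4
  big big: 3
  wine would: 3
  would walk: 3
  would wine: 3
  … (4 more repeated)
24 duplicate windows → 41 − 24 = 17 distinct.

17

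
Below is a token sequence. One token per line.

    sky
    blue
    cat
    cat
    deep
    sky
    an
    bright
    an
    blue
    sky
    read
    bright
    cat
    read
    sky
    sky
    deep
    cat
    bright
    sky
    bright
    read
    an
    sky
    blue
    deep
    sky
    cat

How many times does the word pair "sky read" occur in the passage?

Scanning the 28 overlapping bigram windows for "sky read":
  position 11–12: sky read

1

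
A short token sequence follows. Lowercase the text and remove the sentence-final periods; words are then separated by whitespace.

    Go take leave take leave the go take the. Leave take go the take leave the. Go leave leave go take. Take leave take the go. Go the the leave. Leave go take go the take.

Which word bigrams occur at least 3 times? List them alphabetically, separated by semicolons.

go take; go the; leave take; take leave; the go

Bigram counts meeting the condition (at least 3 times):
  go take: 4
  go the: 3
  leave take: 3
  take leave: 4
  the go: 3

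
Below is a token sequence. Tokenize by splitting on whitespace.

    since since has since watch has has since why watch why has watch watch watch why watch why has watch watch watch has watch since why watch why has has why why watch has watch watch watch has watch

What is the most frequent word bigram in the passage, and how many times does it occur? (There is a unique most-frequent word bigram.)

Bigram frequencies (highest first):
  watch watch: 6
  has watch: 5
  watch has: 4
  why watch: 4
  watch why: 4
  why has: 3
  … (9 more, each ≤ 2)

"watch watch", 6 times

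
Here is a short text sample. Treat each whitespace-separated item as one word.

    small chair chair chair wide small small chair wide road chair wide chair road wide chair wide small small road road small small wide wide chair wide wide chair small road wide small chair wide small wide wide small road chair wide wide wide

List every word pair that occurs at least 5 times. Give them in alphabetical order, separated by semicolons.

Bigram counts meeting the condition (at least 5 times):
  chair wide: 7
  wide small: 5
  wide wide: 5

chair wide; wide small; wide wide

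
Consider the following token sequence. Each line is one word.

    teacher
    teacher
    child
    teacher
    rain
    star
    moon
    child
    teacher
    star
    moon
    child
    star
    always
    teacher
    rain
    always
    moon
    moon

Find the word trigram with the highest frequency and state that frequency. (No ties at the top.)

"star moon child", 2 times

Trigram frequencies (highest first):
  star moon child: 2
  teacher teacher child: 1
  teacher child teacher: 1
  child teacher rain: 1
  teacher rain star: 1
  rain star moon: 1
  … (10 more, each ≤ 1)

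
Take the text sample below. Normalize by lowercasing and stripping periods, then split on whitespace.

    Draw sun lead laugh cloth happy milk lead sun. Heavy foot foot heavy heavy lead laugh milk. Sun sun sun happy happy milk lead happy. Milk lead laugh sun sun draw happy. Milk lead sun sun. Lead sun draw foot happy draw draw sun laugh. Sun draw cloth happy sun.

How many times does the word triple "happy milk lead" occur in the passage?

4

Scanning the 48 overlapping trigram windows for "happy milk lead":
  position 6–8: happy milk lead
  position 22–24: happy milk lead
  position 25–27: happy milk lead
  position 32–34: happy milk lead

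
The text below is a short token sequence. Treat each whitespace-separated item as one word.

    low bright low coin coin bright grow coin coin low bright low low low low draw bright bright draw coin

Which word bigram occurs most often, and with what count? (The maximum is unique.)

"low low", 3 times

Bigram frequencies (highest first):
  low low: 3
  low bright: 2
  bright low: 2
  coin coin: 2
  low coin: 1
  coin bright: 1
  … (8 more, each ≤ 1)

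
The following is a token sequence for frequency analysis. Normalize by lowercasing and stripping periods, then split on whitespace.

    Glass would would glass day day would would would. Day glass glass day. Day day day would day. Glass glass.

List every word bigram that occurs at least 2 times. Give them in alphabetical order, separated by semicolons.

Bigram counts meeting the condition (at least 2 times):
  day day: 4
  day glass: 2
  day would: 2
  glass day: 2
  glass glass: 2
  would day: 2
  would would: 3

day day; day glass; day would; glass day; glass glass; would day; would would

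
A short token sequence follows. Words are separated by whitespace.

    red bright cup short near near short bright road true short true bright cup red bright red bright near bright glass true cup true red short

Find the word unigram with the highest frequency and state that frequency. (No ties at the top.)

"bright", 6 times

Unigram frequencies (highest first):
  bright: 6
  red: 4
  short: 4
  true: 4
  cup: 3
  near: 3
  … (2 more, each ≤ 1)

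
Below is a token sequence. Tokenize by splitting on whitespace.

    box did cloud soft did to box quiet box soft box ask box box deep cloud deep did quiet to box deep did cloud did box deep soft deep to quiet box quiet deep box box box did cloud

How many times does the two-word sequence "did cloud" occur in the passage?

3

Scanning the 38 overlapping bigram windows for "did cloud":
  position 2–3: did cloud
  position 23–24: did cloud
  position 38–39: did cloud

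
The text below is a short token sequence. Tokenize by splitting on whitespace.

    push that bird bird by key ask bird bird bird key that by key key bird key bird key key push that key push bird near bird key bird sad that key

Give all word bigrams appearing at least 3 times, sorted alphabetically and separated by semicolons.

Bigram counts meeting the condition (at least 3 times):
  bird bird: 3
  bird key: 4
  key bird: 3

bird bird; bird key; key bird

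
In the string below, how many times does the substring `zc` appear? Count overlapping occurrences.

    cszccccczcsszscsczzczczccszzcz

6

Sliding a length-2 window over the 30 characters (29 positions):
  position 3–4: zc
  position 9–10: zc
  position 19–20: zc
  position 21–22: zc
  position 23–24: zc
  position 28–29: zc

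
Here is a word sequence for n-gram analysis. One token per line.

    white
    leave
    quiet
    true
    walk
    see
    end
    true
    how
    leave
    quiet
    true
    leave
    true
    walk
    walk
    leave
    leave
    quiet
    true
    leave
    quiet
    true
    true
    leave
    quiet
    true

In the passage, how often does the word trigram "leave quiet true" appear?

Scanning the 25 overlapping trigram windows for "leave quiet true":
  position 2–4: leave quiet true
  position 10–12: leave quiet true
  position 18–20: leave quiet true
  position 21–23: leave quiet true
  position 25–27: leave quiet true

5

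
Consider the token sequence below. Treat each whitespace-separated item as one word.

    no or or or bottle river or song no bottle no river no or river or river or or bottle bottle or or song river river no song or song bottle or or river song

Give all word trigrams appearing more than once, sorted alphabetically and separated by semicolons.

Trigram counts meeting the condition (more than once):
  bottle or or: 2
  or or bottle: 2
  or river or: 2

bottle or or; or or bottle; or river or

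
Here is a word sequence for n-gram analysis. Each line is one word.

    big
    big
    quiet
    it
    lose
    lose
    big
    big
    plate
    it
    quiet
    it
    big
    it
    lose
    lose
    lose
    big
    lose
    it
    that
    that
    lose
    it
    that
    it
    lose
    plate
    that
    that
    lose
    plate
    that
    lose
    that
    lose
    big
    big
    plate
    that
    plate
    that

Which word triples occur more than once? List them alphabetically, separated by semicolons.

Trigram counts meeting the condition (more than once):
  big big plate: 2
  it lose lose: 2
  lose big big: 2
  lose it that: 2
  lose lose big: 2
  lose plate that: 2
  that that lose: 2

big big plate; it lose lose; lose big big; lose it that; lose lose big; lose plate that; that that lose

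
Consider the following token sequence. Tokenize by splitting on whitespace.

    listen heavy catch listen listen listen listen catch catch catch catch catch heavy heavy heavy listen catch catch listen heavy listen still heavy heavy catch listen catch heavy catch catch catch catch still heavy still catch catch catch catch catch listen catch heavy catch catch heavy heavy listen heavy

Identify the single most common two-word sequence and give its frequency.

Bigram frequencies (highest first):
  catch catch: 13
  heavy catch: 4
  catch listen: 4
  listen catch: 4
  catch heavy: 4
  heavy heavy: 4
  … (8 more, each ≤ 3)

"catch catch", 13 times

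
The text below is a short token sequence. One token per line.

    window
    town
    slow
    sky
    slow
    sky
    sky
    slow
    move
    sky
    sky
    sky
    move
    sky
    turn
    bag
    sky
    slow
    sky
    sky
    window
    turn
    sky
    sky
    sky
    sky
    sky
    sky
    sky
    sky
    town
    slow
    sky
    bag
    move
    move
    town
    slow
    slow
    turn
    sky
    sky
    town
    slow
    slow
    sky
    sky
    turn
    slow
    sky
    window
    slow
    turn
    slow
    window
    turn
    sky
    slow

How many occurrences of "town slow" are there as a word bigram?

Scanning the 57 overlapping bigram windows for "town slow":
  position 2–3: town slow
  position 31–32: town slow
  position 37–38: town slow
  position 43–44: town slow

4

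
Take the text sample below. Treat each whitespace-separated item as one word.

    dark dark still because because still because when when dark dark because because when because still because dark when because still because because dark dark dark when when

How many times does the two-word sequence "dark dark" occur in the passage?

4

Scanning the 27 overlapping bigram windows for "dark dark":
  position 1–2: dark dark
  position 10–11: dark dark
  position 24–25: dark dark
  position 25–26: dark dark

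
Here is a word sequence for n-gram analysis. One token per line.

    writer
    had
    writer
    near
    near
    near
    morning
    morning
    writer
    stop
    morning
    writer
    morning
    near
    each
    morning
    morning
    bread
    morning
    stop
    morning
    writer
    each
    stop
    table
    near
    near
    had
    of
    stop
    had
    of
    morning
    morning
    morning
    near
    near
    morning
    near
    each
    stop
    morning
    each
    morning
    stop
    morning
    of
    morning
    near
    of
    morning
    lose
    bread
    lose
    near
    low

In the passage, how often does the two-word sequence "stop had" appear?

Scanning the 55 overlapping bigram windows for "stop had":
  position 30–31: stop had

1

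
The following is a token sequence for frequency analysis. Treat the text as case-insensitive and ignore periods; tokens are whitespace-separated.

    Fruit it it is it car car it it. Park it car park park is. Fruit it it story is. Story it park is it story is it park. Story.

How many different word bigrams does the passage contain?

30 tokens → 29 bigram windows in total.
Repeated bigrams (each contributes count−1 duplicates):
  is it: 3
  it it: 3
  it park: 3
  fruit it: 2
  it car: 2
  it story: 2
  park is: 2
  story is: 2
11 duplicate windows → 29 − 11 = 18 distinct.

18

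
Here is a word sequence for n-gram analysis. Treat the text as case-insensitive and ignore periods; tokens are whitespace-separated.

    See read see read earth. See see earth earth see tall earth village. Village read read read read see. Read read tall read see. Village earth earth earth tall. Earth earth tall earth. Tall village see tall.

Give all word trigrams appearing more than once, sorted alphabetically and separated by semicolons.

Trigram counts meeting the condition (more than once):
  earth earth tall: 2
  earth tall earth: 2
  read read read: 2
  read see read: 2

earth earth tall; earth tall earth; read read read; read see read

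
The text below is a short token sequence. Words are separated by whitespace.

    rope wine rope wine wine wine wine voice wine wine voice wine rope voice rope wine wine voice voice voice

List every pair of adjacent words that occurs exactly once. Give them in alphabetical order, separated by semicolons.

Bigram counts meeting the condition (exactly once):
  rope voice: 1
  voice rope: 1

rope voice; voice rope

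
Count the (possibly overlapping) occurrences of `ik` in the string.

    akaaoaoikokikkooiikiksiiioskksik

5

Sliding a length-2 window over the 32 characters (31 positions):
  position 8–9: ik
  position 12–13: ik
  position 18–19: ik
  position 20–21: ik
  position 31–32: ik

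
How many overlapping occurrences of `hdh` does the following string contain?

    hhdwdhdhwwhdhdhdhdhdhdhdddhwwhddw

Sliding a length-3 window over the 33 characters (31 positions):
  position 6–8: hdh
  position 11–13: hdh
  position 13–15: hdh
  position 15–17: hdh
  position 17–19: hdh
  position 19–21: hdh
  position 21–23: hdh

7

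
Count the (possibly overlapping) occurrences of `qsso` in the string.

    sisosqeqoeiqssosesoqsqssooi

Sliding a length-4 window over the 27 characters (24 positions):
  position 12–15: qsso
  position 22–25: qsso

2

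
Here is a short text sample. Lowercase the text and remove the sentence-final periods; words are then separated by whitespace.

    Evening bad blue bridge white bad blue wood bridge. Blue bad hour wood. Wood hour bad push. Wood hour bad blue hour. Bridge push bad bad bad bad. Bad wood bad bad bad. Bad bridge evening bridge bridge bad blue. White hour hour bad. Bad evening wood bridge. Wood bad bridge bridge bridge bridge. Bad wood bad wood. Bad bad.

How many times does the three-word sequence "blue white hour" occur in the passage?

1

Scanning the 58 overlapping trigram windows for "blue white hour":
  position 40–42: blue white hour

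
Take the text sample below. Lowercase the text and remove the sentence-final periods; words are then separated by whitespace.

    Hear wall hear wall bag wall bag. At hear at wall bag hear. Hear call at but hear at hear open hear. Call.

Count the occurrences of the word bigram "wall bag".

3

Scanning the 22 overlapping bigram windows for "wall bag":
  position 4–5: wall bag
  position 6–7: wall bag
  position 11–12: wall bag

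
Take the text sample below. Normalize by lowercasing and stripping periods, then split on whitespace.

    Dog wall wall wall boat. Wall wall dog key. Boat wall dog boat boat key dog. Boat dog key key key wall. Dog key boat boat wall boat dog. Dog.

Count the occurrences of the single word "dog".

Scanning the 30 tokens for "dog":
  position 1: dog
  position 8: dog
  position 12: dog
  position 16: dog
  position 18: dog
  position 23: dog
  position 29: dog
  position 30: dog

8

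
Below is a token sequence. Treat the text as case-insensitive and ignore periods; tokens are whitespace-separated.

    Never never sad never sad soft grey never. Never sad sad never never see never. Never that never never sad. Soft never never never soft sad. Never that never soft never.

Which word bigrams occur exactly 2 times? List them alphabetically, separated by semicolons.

never soft; never that; sad soft; soft never; that never

Bigram counts meeting the condition (exactly 2 times):
  never soft: 2
  never that: 2
  sad soft: 2
  soft never: 2
  that never: 2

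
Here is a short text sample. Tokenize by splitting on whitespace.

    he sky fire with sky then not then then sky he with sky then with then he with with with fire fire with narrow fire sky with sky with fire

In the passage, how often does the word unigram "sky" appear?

Scanning the 30 tokens for "sky":
  position 2: sky
  position 5: sky
  position 10: sky
  position 13: sky
  position 26: sky
  position 28: sky

6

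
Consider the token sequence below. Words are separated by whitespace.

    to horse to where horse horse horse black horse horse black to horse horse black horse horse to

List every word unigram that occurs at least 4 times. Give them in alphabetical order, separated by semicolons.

horse; to

Unigram counts meeting the condition (at least 4 times):
  horse: 10
  to: 4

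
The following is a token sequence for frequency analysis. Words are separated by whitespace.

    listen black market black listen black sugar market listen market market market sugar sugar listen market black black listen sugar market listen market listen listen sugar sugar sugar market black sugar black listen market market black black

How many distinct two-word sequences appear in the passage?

37 tokens → 36 bigram windows in total.
Repeated bigrams (each contributes count−1 duplicates):
  listen market: 4
  market black: 4
  black listen: 3
  market listen: 3
  market market: 3
  sugar market: 3
  sugar sugar: 3
  black black: 2
  … (3 more repeated)
20 duplicate windows → 36 − 20 = 16 distinct.

16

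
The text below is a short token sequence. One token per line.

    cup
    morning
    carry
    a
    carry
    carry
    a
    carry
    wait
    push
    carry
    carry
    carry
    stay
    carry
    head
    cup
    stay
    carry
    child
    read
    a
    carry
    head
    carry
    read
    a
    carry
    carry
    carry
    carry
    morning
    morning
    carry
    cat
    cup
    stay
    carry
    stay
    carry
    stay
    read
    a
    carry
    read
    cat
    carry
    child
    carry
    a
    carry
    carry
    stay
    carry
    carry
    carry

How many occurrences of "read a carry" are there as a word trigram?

3

Scanning the 54 overlapping trigram windows for "read a carry":
  position 21–23: read a carry
  position 26–28: read a carry
  position 42–44: read a carry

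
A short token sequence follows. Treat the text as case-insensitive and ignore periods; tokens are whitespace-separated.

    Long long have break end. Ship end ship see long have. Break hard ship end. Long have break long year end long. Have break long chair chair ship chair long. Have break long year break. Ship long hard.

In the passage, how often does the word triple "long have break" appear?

5

Scanning the 36 overlapping trigram windows for "long have break":
  position 2–4: long have break
  position 10–12: long have break
  position 16–18: long have break
  position 22–24: long have break
  position 30–32: long have break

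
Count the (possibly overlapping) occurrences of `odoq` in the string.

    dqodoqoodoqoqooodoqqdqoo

Sliding a length-4 window over the 24 characters (21 positions):
  position 3–6: odoq
  position 8–11: odoq
  position 16–19: odoq

3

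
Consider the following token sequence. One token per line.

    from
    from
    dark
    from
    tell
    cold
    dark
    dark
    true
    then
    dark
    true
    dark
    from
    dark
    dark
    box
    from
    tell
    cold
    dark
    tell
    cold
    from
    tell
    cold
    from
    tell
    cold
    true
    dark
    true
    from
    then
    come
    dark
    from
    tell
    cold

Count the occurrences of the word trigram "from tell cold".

5

Scanning the 37 overlapping trigram windows for "from tell cold":
  position 4–6: from tell cold
  position 18–20: from tell cold
  position 24–26: from tell cold
  position 27–29: from tell cold
  position 37–39: from tell cold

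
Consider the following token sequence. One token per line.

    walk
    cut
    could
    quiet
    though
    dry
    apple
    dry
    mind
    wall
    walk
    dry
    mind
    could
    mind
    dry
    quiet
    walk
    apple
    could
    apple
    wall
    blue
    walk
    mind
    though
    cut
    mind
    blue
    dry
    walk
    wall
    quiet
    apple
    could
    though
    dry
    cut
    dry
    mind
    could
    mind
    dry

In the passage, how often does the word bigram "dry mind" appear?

3

Scanning the 42 overlapping bigram windows for "dry mind":
  position 8–9: dry mind
  position 12–13: dry mind
  position 39–40: dry mind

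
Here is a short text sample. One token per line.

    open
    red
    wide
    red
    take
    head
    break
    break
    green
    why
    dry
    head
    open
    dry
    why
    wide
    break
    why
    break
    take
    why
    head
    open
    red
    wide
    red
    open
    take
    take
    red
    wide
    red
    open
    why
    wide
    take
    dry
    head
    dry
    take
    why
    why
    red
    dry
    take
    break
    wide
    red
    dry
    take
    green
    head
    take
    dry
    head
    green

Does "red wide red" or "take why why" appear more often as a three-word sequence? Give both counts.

"red wide red" (3 vs 1)

"red wide red": 3 occurrences
"take why why": 1 occurrence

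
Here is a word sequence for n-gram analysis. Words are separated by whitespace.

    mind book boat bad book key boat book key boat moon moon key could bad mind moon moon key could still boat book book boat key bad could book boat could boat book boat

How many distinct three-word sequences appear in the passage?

29

34 tokens → 32 trigram windows in total.
Repeated trigrams (each contributes count−1 duplicates):
  book key boat: 2
  moon key could: 2
  moon moon key: 2
3 duplicate windows → 32 − 3 = 29 distinct.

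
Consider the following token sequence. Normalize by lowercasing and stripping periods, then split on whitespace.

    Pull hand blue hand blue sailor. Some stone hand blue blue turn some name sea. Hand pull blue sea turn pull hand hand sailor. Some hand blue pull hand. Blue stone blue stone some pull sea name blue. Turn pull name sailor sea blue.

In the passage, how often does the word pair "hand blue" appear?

Scanning the 43 overlapping bigram windows for "hand blue":
  position 2–3: hand blue
  position 4–5: hand blue
  position 9–10: hand blue
  position 26–27: hand blue
  position 29–30: hand blue

5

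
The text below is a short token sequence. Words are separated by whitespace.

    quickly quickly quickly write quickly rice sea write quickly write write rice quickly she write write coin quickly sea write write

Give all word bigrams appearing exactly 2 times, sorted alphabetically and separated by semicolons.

Bigram counts meeting the condition (exactly 2 times):
  quickly quickly: 2
  quickly write: 2
  sea write: 2
  write quickly: 2

quickly quickly; quickly write; sea write; write quickly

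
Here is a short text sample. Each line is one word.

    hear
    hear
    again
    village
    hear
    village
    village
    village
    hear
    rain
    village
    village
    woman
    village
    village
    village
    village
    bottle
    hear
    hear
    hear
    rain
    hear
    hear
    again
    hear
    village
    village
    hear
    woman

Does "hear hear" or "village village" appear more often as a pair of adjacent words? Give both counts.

"hear hear": 4 occurrences
"village village": 7 occurrences

"village village" (7 vs 4)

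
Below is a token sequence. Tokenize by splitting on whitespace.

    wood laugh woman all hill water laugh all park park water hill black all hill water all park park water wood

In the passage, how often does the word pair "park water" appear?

Scanning the 20 overlapping bigram windows for "park water":
  position 10–11: park water
  position 19–20: park water

2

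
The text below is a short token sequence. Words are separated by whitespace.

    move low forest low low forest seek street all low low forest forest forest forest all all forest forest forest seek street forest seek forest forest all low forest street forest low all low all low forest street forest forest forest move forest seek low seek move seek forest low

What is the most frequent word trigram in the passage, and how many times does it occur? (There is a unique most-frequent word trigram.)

"forest forest forest", 4 times

Trigram frequencies (highest first):
  forest forest forest: 4
  low low forest: 2
  forest seek street: 2
  forest forest all: 2
  all low forest: 2
  low forest street: 2
  … (32 more, each ≤ 2)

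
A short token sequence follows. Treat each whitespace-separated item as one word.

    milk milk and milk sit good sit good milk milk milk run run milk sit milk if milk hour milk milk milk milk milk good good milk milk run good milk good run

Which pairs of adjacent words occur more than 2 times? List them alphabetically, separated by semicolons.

good milk; milk milk

Bigram counts meeting the condition (more than 2 times):
  good milk: 3
  milk milk: 8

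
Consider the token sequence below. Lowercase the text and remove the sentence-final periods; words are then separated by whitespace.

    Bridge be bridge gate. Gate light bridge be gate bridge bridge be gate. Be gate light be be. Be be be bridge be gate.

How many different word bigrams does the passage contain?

24 tokens → 23 bigram windows in total.
Repeated bigrams (each contributes count−1 duplicates):
  be be: 4
  be gate: 4
  bridge be: 4
  be bridge: 2
  gate light: 2
11 duplicate windows → 23 − 11 = 12 distinct.

12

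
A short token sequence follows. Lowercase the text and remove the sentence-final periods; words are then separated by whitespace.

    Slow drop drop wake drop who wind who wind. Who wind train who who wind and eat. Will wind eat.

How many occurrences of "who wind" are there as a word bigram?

Scanning the 19 overlapping bigram windows for "who wind":
  position 6–7: who wind
  position 8–9: who wind
  position 10–11: who wind
  position 14–15: who wind

4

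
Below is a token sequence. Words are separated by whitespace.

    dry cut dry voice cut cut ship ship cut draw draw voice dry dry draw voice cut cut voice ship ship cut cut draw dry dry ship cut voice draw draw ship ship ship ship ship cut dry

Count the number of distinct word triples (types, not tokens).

31

38 tokens → 36 trigram windows in total.
Repeated trigrams (each contributes count−1 duplicates):
  ship ship cut: 3
  ship ship ship: 3
  voice cut cut: 2
5 duplicate windows → 36 − 5 = 31 distinct.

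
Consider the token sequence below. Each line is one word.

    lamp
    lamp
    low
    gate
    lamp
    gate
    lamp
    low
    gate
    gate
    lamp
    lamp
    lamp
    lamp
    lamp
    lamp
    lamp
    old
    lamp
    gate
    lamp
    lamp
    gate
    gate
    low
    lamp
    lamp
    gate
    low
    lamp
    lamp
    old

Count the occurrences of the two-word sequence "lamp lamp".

10

Scanning the 31 overlapping bigram windows for "lamp lamp":
  position 1–2: lamp lamp
  position 11–12: lamp lamp
  position 12–13: lamp lamp
  position 13–14: lamp lamp
  position 14–15: lamp lamp
  position 15–16: lamp lamp
  position 16–17: lamp lamp
  position 21–22: lamp lamp
  position 26–27: lamp lamp
  position 30–31: lamp lamp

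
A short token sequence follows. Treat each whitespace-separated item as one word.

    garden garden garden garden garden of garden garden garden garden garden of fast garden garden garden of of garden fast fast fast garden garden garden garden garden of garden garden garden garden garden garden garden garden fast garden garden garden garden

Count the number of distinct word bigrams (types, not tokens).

41 tokens → 40 bigram windows in total.
Repeated bigrams (each contributes count−1 duplicates):
  garden garden: 24
  garden of: 4
  fast garden: 3
  of garden: 3
  fast fast: 2
  garden fast: 2
32 duplicate windows → 40 − 32 = 8 distinct.

8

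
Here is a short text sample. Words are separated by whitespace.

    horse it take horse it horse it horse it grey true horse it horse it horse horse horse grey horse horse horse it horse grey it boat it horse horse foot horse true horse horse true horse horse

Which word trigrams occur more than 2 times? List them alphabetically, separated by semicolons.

Trigram counts meeting the condition (more than 2 times):
  horse it horse: 5
  it horse it: 3

horse it horse; it horse it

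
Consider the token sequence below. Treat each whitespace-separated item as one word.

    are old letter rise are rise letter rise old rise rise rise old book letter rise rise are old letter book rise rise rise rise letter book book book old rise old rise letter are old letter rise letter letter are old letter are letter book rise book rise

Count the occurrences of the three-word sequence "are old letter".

Scanning the 47 overlapping trigram windows for "are old letter":
  position 1–3: are old letter
  position 18–20: are old letter
  position 35–37: are old letter
  position 41–43: are old letter

4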